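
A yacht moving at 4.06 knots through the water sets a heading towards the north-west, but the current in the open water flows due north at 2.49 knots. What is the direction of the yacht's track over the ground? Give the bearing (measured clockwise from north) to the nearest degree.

332°

Taking east as x and north as y: velocity relative to the water = (-2.871, 2.871) knots; the water relative to ground = (0.000, 2.490) knots.
Velocity relative to ground = (-2.871, 2.871) + (0.000, 2.490) = (-2.871, 5.361) knots.
Bearing = atan2(-2.87, 5.36) = 331.83° clockwise from north.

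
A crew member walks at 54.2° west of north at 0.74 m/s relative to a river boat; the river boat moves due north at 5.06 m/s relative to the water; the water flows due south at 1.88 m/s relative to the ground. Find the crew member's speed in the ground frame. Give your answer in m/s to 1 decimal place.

3.7 m/s

In east/north components (m/s): crew member relative to river boat = (-0.600, 0.433); river boat relative to water = (0.000, 5.060); water relative to ground = (0.000, -1.880).
Sum = (-0.600, 3.613) m/s.
Speed = |(-0.600, 3.613)| = 3.662 m/s.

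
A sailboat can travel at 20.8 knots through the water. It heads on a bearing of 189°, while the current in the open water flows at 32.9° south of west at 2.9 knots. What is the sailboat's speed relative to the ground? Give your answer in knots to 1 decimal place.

22.8 knots

Taking east as x and north as y: velocity relative to the water = (-3.254, -20.544) knots; the water relative to ground = (-2.435, -1.575) knots.
Velocity relative to ground = (-3.254, -20.544) + (-2.435, -1.575) = (-5.689, -22.119) knots.
Speed = |(-5.689, -22.119)| = 22.839 knots.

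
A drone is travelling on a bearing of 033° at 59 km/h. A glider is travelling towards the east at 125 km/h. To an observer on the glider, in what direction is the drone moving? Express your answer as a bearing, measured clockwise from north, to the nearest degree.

298°

Taking east as x and north as y: drone velocity = (32.134, 49.482) km/h; glider velocity = (125.000, 0.000) km/h.
Velocity of drone relative to glider = (32.134, 49.482) − (125.000, 0.000) = (-92.866, 49.482) km/h.
Bearing = atan2(-92.87, 49.48) = 298.05° clockwise from north.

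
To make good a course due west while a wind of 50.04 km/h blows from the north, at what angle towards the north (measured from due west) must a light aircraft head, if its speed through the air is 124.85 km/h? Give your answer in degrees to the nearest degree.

The wind pushes perpendicular to the desired track; the heading must have a component into the wind equal to 50.04 km/h: 124.85 sin θ = 50.04.
sin θ = 0.4008, so θ = 23.628°.

24°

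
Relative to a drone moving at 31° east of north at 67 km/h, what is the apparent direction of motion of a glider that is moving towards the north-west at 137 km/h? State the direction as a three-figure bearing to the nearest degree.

287°

Taking east as x and north as y: glider velocity = (-96.874, 96.874) km/h; drone velocity = (34.508, 57.430) km/h.
Velocity of glider relative to drone = (-96.874, 96.874) − (34.508, 57.430) = (-131.381, 39.443) km/h.
Bearing = atan2(-131.38, 39.44) = 286.71° clockwise from north.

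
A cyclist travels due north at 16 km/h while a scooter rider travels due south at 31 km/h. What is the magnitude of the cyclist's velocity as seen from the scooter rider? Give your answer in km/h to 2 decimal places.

47.00 km/h

Taking east as x and north as y: cyclist velocity = (0.000, 16.000) km/h; scooter rider velocity = (0.000, -31.000) km/h.
Velocity of cyclist relative to scooter rider = (0.000, 16.000) − (0.000, -31.000) = (0.000, 47.000) km/h.
Magnitude = |(0.000, 47.000)| = 47.000 km/h.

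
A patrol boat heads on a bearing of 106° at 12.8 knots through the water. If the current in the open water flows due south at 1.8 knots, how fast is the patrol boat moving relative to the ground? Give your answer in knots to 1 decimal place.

Taking east as x and north as y: velocity relative to the water = (12.304, -3.528) knots; the water relative to ground = (0.000, -1.800) knots.
Velocity relative to ground = (12.304, -3.528) + (0.000, -1.800) = (12.304, -5.328) knots.
Speed = |(12.304, -5.328)| = 13.408 knots.

13.4 knots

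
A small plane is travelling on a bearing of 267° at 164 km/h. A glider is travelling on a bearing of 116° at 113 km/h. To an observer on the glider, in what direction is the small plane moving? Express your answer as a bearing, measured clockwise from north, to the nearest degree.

Taking east as x and north as y: small plane velocity = (-163.775, -8.583) km/h; glider velocity = (101.564, -49.536) km/h.
Velocity of small plane relative to glider = (-163.775, -8.583) − (101.564, -49.536) = (-265.339, 40.953) km/h.
Bearing = atan2(-265.34, 40.95) = 278.77° clockwise from north.

279°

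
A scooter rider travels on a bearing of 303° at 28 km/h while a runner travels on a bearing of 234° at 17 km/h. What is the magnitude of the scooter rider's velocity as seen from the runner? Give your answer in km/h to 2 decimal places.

Taking east as x and north as y: scooter rider velocity = (-23.483, 15.250) km/h; runner velocity = (-13.753, -9.992) km/h.
Velocity of scooter rider relative to runner = (-23.483, 15.250) − (-13.753, -9.992) = (-9.729, 25.242) km/h.
Magnitude = |(-9.729, 25.242)| = 27.052 km/h.

27.05 km/h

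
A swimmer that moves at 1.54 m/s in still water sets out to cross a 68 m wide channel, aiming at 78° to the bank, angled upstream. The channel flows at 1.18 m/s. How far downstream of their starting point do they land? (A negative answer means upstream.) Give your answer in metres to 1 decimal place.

38.8 m

Perpendicular speed = 1.506 m/s; crossing time = 68 / 1.506 = 45.142 s.
Net downstream speed = 0.860 m/s.
Drift = 0.860 × 45.142 = 38.814 m (downstream).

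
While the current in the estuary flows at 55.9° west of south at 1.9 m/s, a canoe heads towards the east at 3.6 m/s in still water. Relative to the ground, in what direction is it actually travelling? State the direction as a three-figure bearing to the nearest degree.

Taking east as x and north as y: velocity relative to the water = (3.600, 0.000) m/s; the water relative to ground = (-1.573, -1.065) m/s.
Velocity relative to ground = (3.600, 0.000) + (-1.573, -1.065) = (2.027, -1.065) m/s.
Bearing = atan2(2.03, -1.07) = 117.73° clockwise from north.

118°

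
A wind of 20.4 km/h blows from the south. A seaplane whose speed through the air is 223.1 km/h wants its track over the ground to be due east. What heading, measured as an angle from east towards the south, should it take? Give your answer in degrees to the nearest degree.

5°

The wind pushes perpendicular to the desired track; the heading must have a component into the wind equal to 20.4 km/h: 223.1 sin θ = 20.4.
sin θ = 0.0914, so θ = 5.246°.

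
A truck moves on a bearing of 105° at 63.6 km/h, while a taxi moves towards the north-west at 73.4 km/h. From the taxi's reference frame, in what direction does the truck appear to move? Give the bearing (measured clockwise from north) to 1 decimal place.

121.1°

Taking east as x and north as y: truck velocity = (61.433, -16.461) km/h; taxi velocity = (-51.902, 51.902) km/h.
Velocity of truck relative to taxi = (61.433, -16.461) − (-51.902, 51.902) = (113.335, -68.363) km/h.
Bearing = atan2(113.33, -68.36) = 121.10° clockwise from north.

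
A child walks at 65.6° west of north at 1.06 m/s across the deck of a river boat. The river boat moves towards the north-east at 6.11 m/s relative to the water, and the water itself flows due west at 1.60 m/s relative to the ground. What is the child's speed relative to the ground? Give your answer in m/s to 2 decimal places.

In east/north components (m/s): child relative to river boat = (-0.965, 0.438); river boat relative to water = (4.320, 4.320); water relative to ground = (-1.600, 0.000).
Sum = (1.755, 4.758) m/s.
Speed = |(1.755, 4.758)| = 5.072 m/s.

5.07 m/s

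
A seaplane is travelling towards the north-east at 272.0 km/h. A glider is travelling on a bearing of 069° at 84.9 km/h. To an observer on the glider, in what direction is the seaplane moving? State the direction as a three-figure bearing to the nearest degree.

Taking east as x and north as y: seaplane velocity = (192.333, 192.333) km/h; glider velocity = (79.261, 30.425) km/h.
Velocity of seaplane relative to glider = (192.333, 192.333) − (79.261, 30.425) = (113.072, 161.908) km/h.
Bearing = atan2(113.07, 161.91) = 34.93° clockwise from north.

035°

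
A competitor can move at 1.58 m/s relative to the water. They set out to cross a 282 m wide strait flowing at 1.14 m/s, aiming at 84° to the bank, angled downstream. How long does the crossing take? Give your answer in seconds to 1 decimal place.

The component of the competitor's velocity perpendicular to the bank is 1.58 × sin 84° = 1.571 m/s.
Only the cross-stream component determines the crossing time; the current contributes nothing perpendicular to the bank.
Time = 282 / 1.571 = 179.464 s.

179.5 s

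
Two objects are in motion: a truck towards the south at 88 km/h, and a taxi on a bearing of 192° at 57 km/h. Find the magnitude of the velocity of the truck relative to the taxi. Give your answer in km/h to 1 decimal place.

Taking east as x and north as y: truck velocity = (0.000, -88.000) km/h; taxi velocity = (-11.851, -55.754) km/h.
Velocity of truck relative to taxi = (0.000, -88.000) − (-11.851, -55.754) = (11.851, -32.246) km/h.
Magnitude = |(11.851, -32.246)| = 34.354 km/h.

34.4 km/h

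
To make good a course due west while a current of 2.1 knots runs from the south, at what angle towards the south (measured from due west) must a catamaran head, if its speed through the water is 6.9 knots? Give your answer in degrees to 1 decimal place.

17.7°

The current pushes perpendicular to the desired track; the heading must have a component into the current equal to 2.1 knots: 6.9 sin θ = 2.1.
sin θ = 0.3043, so θ = 17.719°.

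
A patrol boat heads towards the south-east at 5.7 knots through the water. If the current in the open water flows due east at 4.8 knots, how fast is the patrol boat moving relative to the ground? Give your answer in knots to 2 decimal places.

Taking east as x and north as y: velocity relative to the water = (4.031, -4.031) knots; the water relative to ground = (4.800, 0.000) knots.
Velocity relative to ground = (4.031, -4.031) + (4.800, 0.000) = (8.831, -4.031) knots.
Speed = |(8.831, -4.031)| = 9.707 knots.

9.71 knots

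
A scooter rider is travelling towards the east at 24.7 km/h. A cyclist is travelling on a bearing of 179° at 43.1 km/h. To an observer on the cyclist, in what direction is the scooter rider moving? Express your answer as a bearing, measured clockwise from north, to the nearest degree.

Taking east as x and north as y: scooter rider velocity = (24.700, 0.000) km/h; cyclist velocity = (0.752, -43.093) km/h.
Velocity of scooter rider relative to cyclist = (24.700, 0.000) − (0.752, -43.093) = (23.948, 43.093) km/h.
Bearing = atan2(23.95, 43.09) = 29.06° clockwise from north.

029°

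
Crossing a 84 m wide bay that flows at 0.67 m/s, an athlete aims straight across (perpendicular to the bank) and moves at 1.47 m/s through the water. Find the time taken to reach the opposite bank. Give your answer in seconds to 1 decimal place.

The component of the athlete's velocity perpendicular to the bank is 1.47 m/s.
Only the cross-stream component determines the crossing time; the current contributes nothing perpendicular to the bank.
Time = 84 / 1.470 = 57.143 s.

57.1 s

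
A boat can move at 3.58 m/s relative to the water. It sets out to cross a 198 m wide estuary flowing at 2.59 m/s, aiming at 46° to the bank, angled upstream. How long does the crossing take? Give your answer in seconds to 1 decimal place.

The component of the boat's velocity perpendicular to the bank is 3.58 × sin 46° = 2.575 m/s.
The flow acts along the bank and has no component across it.
Time = 198 / 2.575 = 76.886 s.

76.9 s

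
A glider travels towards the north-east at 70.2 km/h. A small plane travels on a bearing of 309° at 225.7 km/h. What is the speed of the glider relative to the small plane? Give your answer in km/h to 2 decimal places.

Taking east as x and north as y: glider velocity = (49.639, 49.639) km/h; small plane velocity = (-175.402, 142.038) km/h.
Velocity of glider relative to small plane = (49.639, 49.639) − (-175.402, 142.038) = (225.041, -92.399) km/h.
Magnitude = |(225.041, -92.399)| = 243.271 km/h.

243.27 km/h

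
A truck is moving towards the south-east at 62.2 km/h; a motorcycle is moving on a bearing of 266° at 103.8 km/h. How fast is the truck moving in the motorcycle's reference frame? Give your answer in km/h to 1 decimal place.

Taking east as x and north as y: truck velocity = (43.982, -43.982) km/h; motorcycle velocity = (-103.547, -7.241) km/h.
Velocity of truck relative to motorcycle = (43.982, -43.982) − (-103.547, -7.241) = (147.529, -36.741) km/h.
Magnitude = |(147.529, -36.741)| = 152.035 km/h.

152.0 km/h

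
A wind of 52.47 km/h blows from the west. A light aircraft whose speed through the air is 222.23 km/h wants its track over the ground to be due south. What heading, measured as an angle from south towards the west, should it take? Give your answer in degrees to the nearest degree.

The wind pushes perpendicular to the desired track; the heading must have a component into the wind equal to 52.47 km/h: 222.23 sin θ = 52.47.
sin θ = 0.2361, so θ = 13.657°.

14°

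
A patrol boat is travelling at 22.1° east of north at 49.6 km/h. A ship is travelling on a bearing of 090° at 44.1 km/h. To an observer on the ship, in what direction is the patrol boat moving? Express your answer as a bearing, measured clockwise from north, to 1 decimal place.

331.0°

Taking east as x and north as y: patrol boat velocity = (18.661, 45.956) km/h; ship velocity = (44.100, 0.000) km/h.
Velocity of patrol boat relative to ship = (18.661, 45.956) − (44.100, 0.000) = (-25.439, 45.956) km/h.
Bearing = atan2(-25.44, 45.96) = 331.03° clockwise from north.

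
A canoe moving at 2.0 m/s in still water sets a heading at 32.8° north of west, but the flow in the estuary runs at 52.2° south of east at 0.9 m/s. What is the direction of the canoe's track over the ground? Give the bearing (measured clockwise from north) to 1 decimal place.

Taking east as x and north as y: velocity relative to the water = (-1.681, 1.083) m/s; the water relative to ground = (0.552, -0.711) m/s.
Velocity relative to ground = (-1.681, 1.083) + (0.552, -0.711) = (-1.130, 0.372) m/s.
Bearing = atan2(-1.13, 0.37) = 288.24° clockwise from north.

288.2°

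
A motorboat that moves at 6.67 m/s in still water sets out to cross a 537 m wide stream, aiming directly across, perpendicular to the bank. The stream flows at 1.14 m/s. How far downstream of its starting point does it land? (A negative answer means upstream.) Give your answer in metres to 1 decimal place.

Perpendicular speed = 6.670 m/s; crossing time = 537 / 6.670 = 80.510 s.
Net downstream speed = 1.140 m/s.
Drift = 1.140 × 80.510 = 91.781 m (downstream).

91.8 m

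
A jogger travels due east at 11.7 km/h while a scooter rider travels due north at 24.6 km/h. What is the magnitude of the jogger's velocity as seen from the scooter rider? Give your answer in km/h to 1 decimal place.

27.2 km/h

Taking east as x and north as y: jogger velocity = (11.700, 0.000) km/h; scooter rider velocity = (0.000, 24.600) km/h.
Velocity of jogger relative to scooter rider = (11.700, 0.000) − (0.000, 24.600) = (11.700, -24.600) km/h.
Magnitude = |(11.700, -24.600)| = 27.241 km/h.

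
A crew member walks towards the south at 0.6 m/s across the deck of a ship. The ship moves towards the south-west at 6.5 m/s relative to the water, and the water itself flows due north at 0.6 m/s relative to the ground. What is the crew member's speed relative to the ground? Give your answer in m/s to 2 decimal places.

In east/north components (m/s): crew member relative to ship = (0.000, -0.600); ship relative to water = (-4.596, -4.596); water relative to ground = (0.000, 0.600).
Sum = (-4.596, -4.596) m/s.
Speed = |(-4.596, -4.596)| = 6.500 m/s.

6.50 m/s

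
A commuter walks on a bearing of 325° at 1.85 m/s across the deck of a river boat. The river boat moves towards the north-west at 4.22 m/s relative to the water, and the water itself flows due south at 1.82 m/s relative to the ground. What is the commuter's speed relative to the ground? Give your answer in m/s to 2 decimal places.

4.85 m/s

In east/north components (m/s): commuter relative to river boat = (-1.061, 1.515); river boat relative to water = (-2.984, 2.984); water relative to ground = (0.000, -1.820).
Sum = (-4.045, 2.679) m/s.
Speed = |(-4.045, 2.679)| = 4.852 m/s.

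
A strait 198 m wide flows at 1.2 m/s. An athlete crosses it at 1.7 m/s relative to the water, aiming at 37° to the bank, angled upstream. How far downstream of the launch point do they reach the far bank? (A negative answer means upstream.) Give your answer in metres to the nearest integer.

-31 m

Perpendicular speed = 1.023 m/s; crossing time = 198 / 1.023 = 193.532 s.
Net downstream speed = -0.158 m/s.
Drift = -0.158 × 193.532 = -30.516 m (upstream).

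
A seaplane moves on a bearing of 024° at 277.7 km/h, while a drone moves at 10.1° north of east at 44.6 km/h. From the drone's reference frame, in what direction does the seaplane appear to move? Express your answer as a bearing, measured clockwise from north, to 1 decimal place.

015.7°

Taking east as x and north as y: seaplane velocity = (112.951, 253.692) km/h; drone velocity = (43.909, 7.821) km/h.
Velocity of seaplane relative to drone = (112.951, 253.692) − (43.909, 7.821) = (69.042, 245.870) km/h.
Bearing = atan2(69.04, 245.87) = 15.69° clockwise from north.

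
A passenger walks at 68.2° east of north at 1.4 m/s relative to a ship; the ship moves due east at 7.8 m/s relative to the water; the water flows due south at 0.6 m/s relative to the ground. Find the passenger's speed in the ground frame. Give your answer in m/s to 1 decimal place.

9.1 m/s

In east/north components (m/s): passenger relative to ship = (1.300, 0.520); ship relative to water = (7.800, 0.000); water relative to ground = (0.000, -0.600).
Sum = (9.100, -0.080) m/s.
Speed = |(9.100, -0.080)| = 9.100 m/s.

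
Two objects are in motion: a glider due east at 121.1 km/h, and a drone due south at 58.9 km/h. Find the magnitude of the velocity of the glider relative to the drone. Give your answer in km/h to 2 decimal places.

Taking east as x and north as y: glider velocity = (121.100, 0.000) km/h; drone velocity = (0.000, -58.900) km/h.
Velocity of glider relative to drone = (121.100, 0.000) − (0.000, -58.900) = (121.100, 58.900) km/h.
Magnitude = |(121.100, 58.900)| = 134.664 km/h.

134.66 km/h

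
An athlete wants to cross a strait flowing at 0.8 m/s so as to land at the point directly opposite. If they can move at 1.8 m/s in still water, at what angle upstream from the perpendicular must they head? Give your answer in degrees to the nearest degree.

To cancel the current, the upstream component of the athlete's velocity must equal the flow: 1.8 sin θ = 0.8.
sin θ = 0.8 / 1.8 = 0.4444.
θ = arcsin(0.4444) = 26.388°.

26°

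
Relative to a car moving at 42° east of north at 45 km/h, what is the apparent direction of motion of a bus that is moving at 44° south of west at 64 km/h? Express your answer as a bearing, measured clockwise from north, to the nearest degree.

224°

Taking east as x and north as y: bus velocity = (-46.038, -44.458) km/h; car velocity = (30.111, 33.442) km/h.
Velocity of bus relative to car = (-46.038, -44.458) − (30.111, 33.442) = (-76.149, -77.900) km/h.
Bearing = atan2(-76.15, -77.90) = 224.35° clockwise from north.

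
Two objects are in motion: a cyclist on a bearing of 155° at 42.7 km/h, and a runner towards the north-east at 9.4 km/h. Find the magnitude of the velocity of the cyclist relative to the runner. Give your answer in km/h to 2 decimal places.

46.76 km/h

Taking east as x and north as y: cyclist velocity = (18.046, -38.699) km/h; runner velocity = (6.647, 6.647) km/h.
Velocity of cyclist relative to runner = (18.046, -38.699) − (6.647, 6.647) = (11.399, -45.346) km/h.
Magnitude = |(11.399, -45.346)| = 46.757 km/h.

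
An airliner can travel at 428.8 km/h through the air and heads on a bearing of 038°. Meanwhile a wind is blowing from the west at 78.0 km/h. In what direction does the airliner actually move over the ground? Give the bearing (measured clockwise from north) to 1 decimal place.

Taking east as x and north as y: velocity relative to the air = (263.996, 337.899) km/h; the air relative to ground = (78.000, 0.000) km/h.
Velocity relative to ground = (263.996, 337.899) + (78.000, 0.000) = (341.996, 337.899) km/h.
Bearing = atan2(342.00, 337.90) = 45.35° clockwise from north.

045.3°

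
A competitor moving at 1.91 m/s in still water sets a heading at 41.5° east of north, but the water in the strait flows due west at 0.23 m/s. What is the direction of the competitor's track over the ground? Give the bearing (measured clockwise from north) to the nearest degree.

Taking east as x and north as y: velocity relative to the water = (1.266, 1.431) m/s; the water relative to ground = (-0.230, 0.000) m/s.
Velocity relative to ground = (1.266, 1.431) + (-0.230, 0.000) = (1.036, 1.431) m/s.
Bearing = atan2(1.04, 1.43) = 35.90° clockwise from north.

036°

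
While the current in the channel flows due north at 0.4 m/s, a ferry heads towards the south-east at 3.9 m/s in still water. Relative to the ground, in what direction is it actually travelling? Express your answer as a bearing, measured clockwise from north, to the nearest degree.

Taking east as x and north as y: velocity relative to the water = (2.758, -2.758) m/s; the water relative to ground = (0.000, 0.400) m/s.
Velocity relative to ground = (2.758, -2.758) + (0.000, 0.400) = (2.758, -2.358) m/s.
Bearing = atan2(2.76, -2.36) = 130.53° clockwise from north.

131°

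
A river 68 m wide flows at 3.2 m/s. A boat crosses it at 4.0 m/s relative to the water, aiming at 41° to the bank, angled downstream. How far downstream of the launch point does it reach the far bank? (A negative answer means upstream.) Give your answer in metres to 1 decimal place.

161.1 m

Perpendicular speed = 2.624 m/s; crossing time = 68 / 2.624 = 25.912 s.
Net downstream speed = 6.219 m/s.
Drift = 6.219 × 25.912 = 161.144 m (downstream).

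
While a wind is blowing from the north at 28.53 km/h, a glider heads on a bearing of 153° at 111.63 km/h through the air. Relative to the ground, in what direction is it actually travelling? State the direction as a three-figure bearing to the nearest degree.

158°

Taking east as x and north as y: velocity relative to the air = (50.679, -99.463) km/h; the air relative to ground = (0.000, -28.530) km/h.
Velocity relative to ground = (50.679, -99.463) + (0.000, -28.530) = (50.679, -127.993) km/h.
Bearing = atan2(50.68, -127.99) = 158.40° clockwise from north.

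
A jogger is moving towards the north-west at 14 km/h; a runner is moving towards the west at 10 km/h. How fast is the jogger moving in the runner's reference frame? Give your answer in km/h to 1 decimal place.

Taking east as x and north as y: jogger velocity = (-9.899, 9.899) km/h; runner velocity = (-10.000, 0.000) km/h.
Velocity of jogger relative to runner = (-9.899, 9.899) − (-10.000, 0.000) = (0.101, 9.899) km/h.
Magnitude = |(0.101, 9.899)| = 9.900 km/h.

9.9 km/h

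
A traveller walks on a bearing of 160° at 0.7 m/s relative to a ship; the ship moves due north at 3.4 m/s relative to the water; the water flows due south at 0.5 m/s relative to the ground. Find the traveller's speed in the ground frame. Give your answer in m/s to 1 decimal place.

In east/north components (m/s): traveller relative to ship = (0.239, -0.658); ship relative to water = (0.000, 3.400); water relative to ground = (0.000, -0.500).
Sum = (0.239, 2.242) m/s.
Speed = |(0.239, 2.242)| = 2.255 m/s.

2.3 m/s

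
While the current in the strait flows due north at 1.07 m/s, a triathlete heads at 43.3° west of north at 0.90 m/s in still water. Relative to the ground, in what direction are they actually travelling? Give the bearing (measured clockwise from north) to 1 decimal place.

340.3°

Taking east as x and north as y: velocity relative to the water = (-0.617, 0.655) m/s; the water relative to ground = (0.000, 1.070) m/s.
Velocity relative to ground = (-0.617, 0.655) + (0.000, 1.070) = (-0.617, 1.725) m/s.
Bearing = atan2(-0.62, 1.72) = 340.31° clockwise from north.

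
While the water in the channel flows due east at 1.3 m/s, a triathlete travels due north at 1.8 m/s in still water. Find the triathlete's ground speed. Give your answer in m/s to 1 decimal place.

2.2 m/s

Taking east as x and north as y: velocity relative to the water = (0.000, 1.800) m/s; the water relative to ground = (1.300, 0.000) m/s.
Velocity relative to ground = (0.000, 1.800) + (1.300, 0.000) = (1.300, 1.800) m/s.
Speed = |(1.300, 1.800)| = 2.220 m/s.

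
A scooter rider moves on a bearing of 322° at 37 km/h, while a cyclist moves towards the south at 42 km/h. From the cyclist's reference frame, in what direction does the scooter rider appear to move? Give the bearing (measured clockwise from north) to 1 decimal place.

Taking east as x and north as y: scooter rider velocity = (-22.779, 29.156) km/h; cyclist velocity = (0.000, -42.000) km/h.
Velocity of scooter rider relative to cyclist = (-22.779, 29.156) − (0.000, -42.000) = (-22.779, 71.156) km/h.
Bearing = atan2(-22.78, 71.16) = 342.25° clockwise from north.

342.2°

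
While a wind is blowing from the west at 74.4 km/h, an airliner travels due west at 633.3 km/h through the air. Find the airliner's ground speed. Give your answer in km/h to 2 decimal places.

Taking east as x and north as y: velocity relative to the air = (-633.300, 0.000) km/h; the air relative to ground = (74.400, 0.000) km/h.
Velocity relative to ground = (-633.300, 0.000) + (74.400, 0.000) = (-558.900, 0.000) km/h.
Speed = |(-558.900, 0.000)| = 558.900 km/h.

558.90 km/h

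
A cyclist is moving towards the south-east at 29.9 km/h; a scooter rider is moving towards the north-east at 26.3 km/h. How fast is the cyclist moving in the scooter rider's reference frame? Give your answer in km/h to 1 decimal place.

Taking east as x and north as y: cyclist velocity = (21.142, -21.142) km/h; scooter rider velocity = (18.597, 18.597) km/h.
Velocity of cyclist relative to scooter rider = (21.142, -21.142) − (18.597, 18.597) = (2.546, -39.739) km/h.
Magnitude = |(2.546, -39.739)| = 39.821 km/h.

39.8 km/h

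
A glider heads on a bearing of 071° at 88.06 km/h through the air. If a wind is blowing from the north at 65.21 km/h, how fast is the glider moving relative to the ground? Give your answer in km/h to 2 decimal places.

Taking east as x and north as y: velocity relative to the air = (83.262, 28.670) km/h; the air relative to ground = (0.000, -65.210) km/h.
Velocity relative to ground = (83.262, 28.670) + (0.000, -65.210) = (83.262, -36.540) km/h.
Speed = |(83.262, -36.540)| = 90.928 km/h.

90.93 km/h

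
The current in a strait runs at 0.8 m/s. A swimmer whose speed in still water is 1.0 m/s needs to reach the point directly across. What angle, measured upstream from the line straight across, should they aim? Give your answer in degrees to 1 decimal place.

53.1°

To cancel the current, the upstream component of the swimmer's velocity must equal the flow: 1.0 sin θ = 0.8.
sin θ = 0.8 / 1.0 = 0.8000.
θ = arcsin(0.8000) = 53.130°.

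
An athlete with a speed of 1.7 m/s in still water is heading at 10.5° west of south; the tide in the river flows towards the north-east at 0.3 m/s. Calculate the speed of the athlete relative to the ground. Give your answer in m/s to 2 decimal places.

Taking east as x and north as y: velocity relative to the water = (-0.310, -1.672) m/s; the water relative to ground = (0.212, 0.212) m/s.
Velocity relative to ground = (-0.310, -1.672) + (0.212, 0.212) = (-0.098, -1.459) m/s.
Speed = |(-0.098, -1.459)| = 1.463 m/s.

1.46 m/s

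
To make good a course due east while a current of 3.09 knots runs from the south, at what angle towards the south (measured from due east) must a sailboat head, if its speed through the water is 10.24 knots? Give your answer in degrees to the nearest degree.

The current pushes perpendicular to the desired track; the heading must have a component into the current equal to 3.09 knots: 10.24 sin θ = 3.09.
sin θ = 0.3018, so θ = 17.563°.

18°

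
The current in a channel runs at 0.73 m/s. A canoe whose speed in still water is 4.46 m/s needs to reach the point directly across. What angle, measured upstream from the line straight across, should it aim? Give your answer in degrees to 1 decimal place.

To cancel the current, the upstream component of the canoe's velocity must equal the flow: 4.46 sin θ = 0.73.
sin θ = 0.73 / 4.46 = 0.1637.
θ = arcsin(0.1637) = 9.420°.

9.4°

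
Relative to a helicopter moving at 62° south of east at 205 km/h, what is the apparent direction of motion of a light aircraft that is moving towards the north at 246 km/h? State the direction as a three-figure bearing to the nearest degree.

Taking east as x and north as y: light aircraft velocity = (0.000, 246.000) km/h; helicopter velocity = (96.242, -181.004) km/h.
Velocity of light aircraft relative to helicopter = (0.000, 246.000) − (96.242, -181.004) = (-96.242, 427.004) km/h.
Bearing = atan2(-96.24, 427.00) = 347.30° clockwise from north.

347°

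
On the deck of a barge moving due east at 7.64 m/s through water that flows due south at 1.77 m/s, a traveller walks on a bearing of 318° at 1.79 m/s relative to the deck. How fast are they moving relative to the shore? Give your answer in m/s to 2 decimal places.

In east/north components (m/s): traveller relative to barge = (-1.198, 1.330); barge relative to water = (7.640, 0.000); water relative to ground = (0.000, -1.770).
Sum = (6.442, -0.440) m/s.
Speed = |(6.442, -0.440)| = 6.457 m/s.

6.46 m/s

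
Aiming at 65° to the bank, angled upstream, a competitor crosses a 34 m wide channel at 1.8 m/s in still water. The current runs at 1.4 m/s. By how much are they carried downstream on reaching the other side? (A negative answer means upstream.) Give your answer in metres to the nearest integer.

13 m

Perpendicular speed = 1.631 m/s; crossing time = 34 / 1.631 = 20.842 s.
Net downstream speed = 0.639 m/s.
Drift = 0.639 × 20.842 = 13.324 m (downstream).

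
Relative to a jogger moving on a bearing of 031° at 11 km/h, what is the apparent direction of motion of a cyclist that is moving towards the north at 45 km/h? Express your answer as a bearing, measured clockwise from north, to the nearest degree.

351°

Taking east as x and north as y: cyclist velocity = (0.000, 45.000) km/h; jogger velocity = (5.665, 9.429) km/h.
Velocity of cyclist relative to jogger = (0.000, 45.000) − (5.665, 9.429) = (-5.665, 35.571) km/h.
Bearing = atan2(-5.67, 35.57) = 350.95° clockwise from north.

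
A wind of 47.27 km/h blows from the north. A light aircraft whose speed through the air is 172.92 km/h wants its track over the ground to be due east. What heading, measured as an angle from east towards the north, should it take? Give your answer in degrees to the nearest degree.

The wind pushes perpendicular to the desired track; the heading must have a component into the wind equal to 47.27 km/h: 172.92 sin θ = 47.27.
sin θ = 0.2734, so θ = 15.865°.

16°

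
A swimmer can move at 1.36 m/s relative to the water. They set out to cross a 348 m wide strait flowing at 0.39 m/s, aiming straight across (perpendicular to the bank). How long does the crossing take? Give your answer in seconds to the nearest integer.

The component of the swimmer's velocity perpendicular to the bank is 1.36 m/s.
The flow acts along the bank and has no component across it.
Time = 348 / 1.360 = 255.882 s.

256 s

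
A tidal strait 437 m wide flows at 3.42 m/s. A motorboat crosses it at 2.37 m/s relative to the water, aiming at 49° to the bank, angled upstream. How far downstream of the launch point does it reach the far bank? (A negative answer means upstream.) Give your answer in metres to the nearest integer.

456 m

Perpendicular speed = 1.789 m/s; crossing time = 437 / 1.789 = 244.317 s.
Net downstream speed = 1.865 m/s.
Drift = 1.865 × 244.317 = 455.685 m (downstream).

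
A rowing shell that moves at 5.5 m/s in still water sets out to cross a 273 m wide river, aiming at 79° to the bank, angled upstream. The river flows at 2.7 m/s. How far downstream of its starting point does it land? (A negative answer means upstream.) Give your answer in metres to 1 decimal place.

Perpendicular speed = 5.399 m/s; crossing time = 273 / 5.399 = 50.565 s.
Net downstream speed = 1.651 m/s.
Drift = 1.651 × 50.565 = 83.461 m (downstream).

83.5 m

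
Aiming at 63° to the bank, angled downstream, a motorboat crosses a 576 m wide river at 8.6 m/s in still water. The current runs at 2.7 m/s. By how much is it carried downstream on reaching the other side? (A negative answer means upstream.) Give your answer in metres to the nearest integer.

Perpendicular speed = 7.663 m/s; crossing time = 576 / 7.663 = 75.170 s.
Net downstream speed = 6.604 m/s.
Drift = 6.604 × 75.170 = 496.445 m (downstream).

496 m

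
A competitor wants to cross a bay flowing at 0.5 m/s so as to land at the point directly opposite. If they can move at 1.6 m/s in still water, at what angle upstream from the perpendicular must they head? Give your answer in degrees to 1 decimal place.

18.2°

To cancel the current, the upstream component of the competitor's velocity must equal the flow: 1.6 sin θ = 0.5.
sin θ = 0.5 / 1.6 = 0.3125.
θ = arcsin(0.3125) = 18.210°.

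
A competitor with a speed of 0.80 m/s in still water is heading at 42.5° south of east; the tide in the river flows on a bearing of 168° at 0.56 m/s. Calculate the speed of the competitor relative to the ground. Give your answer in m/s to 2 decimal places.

1.30 m/s

Taking east as x and north as y: velocity relative to the water = (0.590, -0.540) m/s; the water relative to ground = (0.116, -0.548) m/s.
Velocity relative to ground = (0.590, -0.540) + (0.116, -0.548) = (0.706, -1.088) m/s.
Speed = |(0.706, -1.088)| = 1.297 m/s.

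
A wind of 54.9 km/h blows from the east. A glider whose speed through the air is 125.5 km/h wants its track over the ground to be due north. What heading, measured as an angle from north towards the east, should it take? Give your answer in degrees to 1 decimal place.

The wind pushes perpendicular to the desired track; the heading must have a component into the wind equal to 54.9 km/h: 125.5 sin θ = 54.9.
sin θ = 0.4375, so θ = 25.941°.

25.9°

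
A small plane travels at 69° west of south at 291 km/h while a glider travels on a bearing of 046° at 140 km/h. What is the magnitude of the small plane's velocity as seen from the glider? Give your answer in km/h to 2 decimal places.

423.42 km/h

Taking east as x and north as y: small plane velocity = (-271.672, -104.285) km/h; glider velocity = (100.708, 97.252) km/h.
Velocity of small plane relative to glider = (-271.672, -104.285) − (100.708, 97.252) = (-372.379, -201.537) km/h.
Magnitude = |(-372.379, -201.537)| = 423.419 km/h.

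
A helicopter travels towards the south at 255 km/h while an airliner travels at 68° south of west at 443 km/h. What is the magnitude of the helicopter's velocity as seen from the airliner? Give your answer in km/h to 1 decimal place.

Taking east as x and north as y: helicopter velocity = (0.000, -255.000) km/h; airliner velocity = (-165.951, -410.742) km/h.
Velocity of helicopter relative to airliner = (0.000, -255.000) − (-165.951, -410.742) = (165.951, 155.742) km/h.
Magnitude = |(165.951, 155.742)| = 227.586 km/h.

227.6 km/h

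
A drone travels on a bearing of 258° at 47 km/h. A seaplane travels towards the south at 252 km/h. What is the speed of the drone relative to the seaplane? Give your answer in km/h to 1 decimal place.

Taking east as x and north as y: drone velocity = (-45.973, -9.772) km/h; seaplane velocity = (0.000, -252.000) km/h.
Velocity of drone relative to seaplane = (-45.973, -9.772) − (0.000, -252.000) = (-45.973, 242.228) km/h.
Magnitude = |(-45.973, 242.228)| = 246.552 km/h.

246.6 km/h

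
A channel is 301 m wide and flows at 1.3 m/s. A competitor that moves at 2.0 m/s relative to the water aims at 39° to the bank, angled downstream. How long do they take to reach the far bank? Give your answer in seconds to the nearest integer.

The component of the competitor's velocity perpendicular to the bank is 2.0 × sin 39° = 1.259 m/s.
The current is parallel to the bank, so it does not affect the crossing time.
Time = 301 / 1.259 = 239.147 s.

239 s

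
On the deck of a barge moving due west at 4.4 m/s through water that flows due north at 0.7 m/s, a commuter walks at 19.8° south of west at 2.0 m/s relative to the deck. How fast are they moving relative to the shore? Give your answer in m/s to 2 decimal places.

In east/north components (m/s): commuter relative to barge = (-1.882, -0.677); barge relative to water = (-4.400, 0.000); water relative to ground = (0.000, 0.700).
Sum = (-6.282, 0.023) m/s.
Speed = |(-6.282, 0.023)| = 6.282 m/s.

6.28 m/s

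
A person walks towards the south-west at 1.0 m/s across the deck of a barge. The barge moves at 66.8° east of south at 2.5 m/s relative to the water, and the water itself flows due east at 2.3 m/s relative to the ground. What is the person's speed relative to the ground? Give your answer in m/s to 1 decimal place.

In east/north components (m/s): person relative to barge = (-0.707, -0.707); barge relative to water = (2.298, -0.985); water relative to ground = (2.300, 0.000).
Sum = (3.891, -1.692) m/s.
Speed = |(3.891, -1.692)| = 4.243 m/s.

4.2 m/s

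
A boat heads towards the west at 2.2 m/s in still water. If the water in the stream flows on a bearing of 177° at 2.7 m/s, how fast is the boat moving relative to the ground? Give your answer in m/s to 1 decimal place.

3.4 m/s

Taking east as x and north as y: velocity relative to the water = (-2.200, 0.000) m/s; the water relative to ground = (0.141, -2.696) m/s.
Velocity relative to ground = (-2.200, 0.000) + (0.141, -2.696) = (-2.059, -2.696) m/s.
Speed = |(-2.059, -2.696)| = 3.392 m/s.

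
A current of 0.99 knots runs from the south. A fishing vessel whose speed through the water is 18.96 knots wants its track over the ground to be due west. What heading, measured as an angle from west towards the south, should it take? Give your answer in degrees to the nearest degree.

The current pushes perpendicular to the desired track; the heading must have a component into the current equal to 0.99 knots: 18.96 sin θ = 0.99.
sin θ = 0.0522, so θ = 2.993°.

3°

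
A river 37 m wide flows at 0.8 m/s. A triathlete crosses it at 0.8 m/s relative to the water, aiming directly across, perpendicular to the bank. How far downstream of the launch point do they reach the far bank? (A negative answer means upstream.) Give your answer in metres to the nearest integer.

Perpendicular speed = 0.800 m/s; crossing time = 37 / 0.800 = 46.250 s.
Net downstream speed = 0.800 m/s.
Drift = 0.800 × 46.250 = 37.000 m (downstream).

37 m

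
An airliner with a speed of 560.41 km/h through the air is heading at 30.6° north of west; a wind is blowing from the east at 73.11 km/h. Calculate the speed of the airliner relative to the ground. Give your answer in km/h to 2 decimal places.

Taking east as x and north as y: velocity relative to the air = (-482.368, 285.272) km/h; the air relative to ground = (-73.110, 0.000) km/h.
Velocity relative to ground = (-482.368, 285.272) + (-73.110, 0.000) = (-555.478, 285.272) km/h.
Speed = |(-555.478, 285.272)| = 624.449 km/h.

624.45 km/h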